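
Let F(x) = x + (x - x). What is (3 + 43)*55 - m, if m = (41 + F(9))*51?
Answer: -20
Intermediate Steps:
F(x) = x (F(x) = x + 0 = x)
m = 2550 (m = (41 + 9)*51 = 50*51 = 2550)
(3 + 43)*55 - m = (3 + 43)*55 - 1*2550 = 46*55 - 2550 = 2530 - 2550 = -20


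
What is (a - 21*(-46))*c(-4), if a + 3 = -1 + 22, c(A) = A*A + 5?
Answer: 20664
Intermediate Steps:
c(A) = 5 + A² (c(A) = A² + 5 = 5 + A²)
a = 18 (a = -3 + (-1 + 22) = -3 + 21 = 18)
(a - 21*(-46))*c(-4) = (18 - 21*(-46))*(5 + (-4)²) = (18 + 966)*(5 + 16) = 984*21 = 20664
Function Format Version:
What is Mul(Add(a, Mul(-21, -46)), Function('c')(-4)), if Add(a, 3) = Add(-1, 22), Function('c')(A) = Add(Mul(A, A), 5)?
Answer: 20664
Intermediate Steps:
Function('c')(A) = Add(5, Pow(A, 2)) (Function('c')(A) = Add(Pow(A, 2), 5) = Add(5, Pow(A, 2)))
a = 18 (a = Add(-3, Add(-1, 22)) = Add(-3, 21) = 18)
Mul(Add(a, Mul(-21, -46)), Function('c')(-4)) = Mul(Add(18, Mul(-21, -46)), Add(5, Pow(-4, 2))) = Mul(Add(18, 966), Add(5, 16)) = Mul(984, 21) = 20664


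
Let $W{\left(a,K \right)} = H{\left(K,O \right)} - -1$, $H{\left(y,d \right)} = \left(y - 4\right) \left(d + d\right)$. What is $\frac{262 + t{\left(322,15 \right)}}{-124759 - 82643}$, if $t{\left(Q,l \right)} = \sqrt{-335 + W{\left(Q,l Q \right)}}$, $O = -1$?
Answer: $- \frac{131}{103701} - \frac{i \sqrt{9986}}{207402} \approx -0.0012632 - 0.00048182 i$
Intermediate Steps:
$H{\left(y,d \right)} = 2 d \left(-4 + y\right)$ ($H{\left(y,d \right)} = \left(-4 + y\right) 2 d = 2 d \left(-4 + y\right)$)
$W{\left(a,K \right)} = 9 - 2 K$ ($W{\left(a,K \right)} = 2 \left(-1\right) \left(-4 + K\right) - -1 = \left(8 - 2 K\right) + 1 = 9 - 2 K$)
$t{\left(Q,l \right)} = \sqrt{-326 - 2 Q l}$ ($t{\left(Q,l \right)} = \sqrt{-335 - \left(-9 + 2 l Q\right)} = \sqrt{-335 - \left(-9 + 2 Q l\right)} = \sqrt{-326 - 2 Q l}$)
$\frac{262 + t{\left(322,15 \right)}}{-124759 - 82643} = \frac{262 + \sqrt{-326 - 644 \cdot 15}}{-124759 - 82643} = \frac{262 + \sqrt{-326 - 9660}}{-207402} = \left(262 + \sqrt{-9986}\right) \left(- \frac{1}{207402}\right) = \left(262 + i \sqrt{9986}\right) \left(- \frac{1}{207402}\right) = - \frac{131}{103701} - \frac{i \sqrt{9986}}{207402}$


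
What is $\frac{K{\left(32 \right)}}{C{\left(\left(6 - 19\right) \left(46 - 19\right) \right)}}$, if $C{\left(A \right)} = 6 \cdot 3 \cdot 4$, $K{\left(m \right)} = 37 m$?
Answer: $\frac{148}{9} \approx 16.444$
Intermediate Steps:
$C{\left(A \right)} = 72$ ($C{\left(A \right)} = 18 \cdot 4 = 72$)
$\frac{K{\left(32 \right)}}{C{\left(\left(6 - 19\right) \left(46 - 19\right) \right)}} = \frac{37 \cdot 32}{72} = 1184 \cdot \frac{1}{72} = \frac{148}{9}$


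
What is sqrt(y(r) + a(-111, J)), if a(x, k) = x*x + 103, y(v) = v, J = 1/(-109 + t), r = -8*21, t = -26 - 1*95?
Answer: 4*sqrt(766) ≈ 110.71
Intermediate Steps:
t = -121 (t = -26 - 95 = -121)
r = -168
J = -1/230 (J = 1/(-109 - 121) = 1/(-230) = -1/230 ≈ -0.0043478)
a(x, k) = 103 + x**2 (a(x, k) = x**2 + 103 = 103 + x**2)
sqrt(y(r) + a(-111, J)) = sqrt(-168 + (103 + (-111)**2)) = sqrt(-168 + (103 + 12321)) = sqrt(-168 + 12424) = sqrt(12256) = 4*sqrt(766)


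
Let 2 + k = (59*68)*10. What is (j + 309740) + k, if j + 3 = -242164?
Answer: 107691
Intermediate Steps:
j = -242167 (j = -3 - 242164 = -242167)
k = 40118 (k = -2 + (59*68)*10 = -2 + 4012*10 = -2 + 40120 = 40118)
(j + 309740) + k = (-242167 + 309740) + 40118 = 67573 + 40118 = 107691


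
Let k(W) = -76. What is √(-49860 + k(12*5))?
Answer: 4*I*√3121 ≈ 223.46*I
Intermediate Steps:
√(-49860 + k(12*5)) = √(-49860 - 76) = √(-49936) = 4*I*√3121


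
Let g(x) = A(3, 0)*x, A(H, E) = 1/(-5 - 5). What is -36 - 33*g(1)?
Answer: -327/10 ≈ -32.700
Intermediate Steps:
A(H, E) = -⅒ (A(H, E) = 1/(-10) = -⅒)
g(x) = -x/10
-36 - 33*g(1) = -36 - (-33)/10 = -36 - 33*(-⅒) = -36 + 33/10 = -327/10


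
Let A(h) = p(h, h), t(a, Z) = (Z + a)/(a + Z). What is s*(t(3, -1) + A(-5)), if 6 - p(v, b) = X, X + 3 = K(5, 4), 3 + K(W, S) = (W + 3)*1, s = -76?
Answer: -380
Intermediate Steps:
K(W, S) = W (K(W, S) = -3 + (W + 3)*1 = -3 + (3 + W)*1 = -3 + (3 + W) = W)
X = 2 (X = -3 + 5 = 2)
p(v, b) = 4 (p(v, b) = 6 - 1*2 = 6 - 2 = 4)
t(a, Z) = 1 (t(a, Z) = (Z + a)/(Z + a) = 1)
A(h) = 4
s*(t(3, -1) + A(-5)) = -76*(1 + 4) = -76*5 = -380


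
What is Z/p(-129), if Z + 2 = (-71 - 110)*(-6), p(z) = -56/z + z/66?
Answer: -3076392/4315 ≈ -712.95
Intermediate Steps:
p(z) = -56/z + z/66 (p(z) = -56/z + z*(1/66) = -56/z + z/66)
Z = 1084 (Z = -2 + (-71 - 110)*(-6) = -2 - 181*(-6) = -2 + 1086 = 1084)
Z/p(-129) = 1084/(-56/(-129) + (1/66)*(-129)) = 1084/(-56*(-1/129) - 43/22) = 1084/(56/129 - 43/22) = 1084/(-4315/2838) = 1084*(-2838/4315) = -3076392/4315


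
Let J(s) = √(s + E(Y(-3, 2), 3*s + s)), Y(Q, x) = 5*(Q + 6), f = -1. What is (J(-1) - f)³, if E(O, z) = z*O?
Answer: (1 + I*√61)³ ≈ -182.0 - 452.99*I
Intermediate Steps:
Y(Q, x) = 30 + 5*Q (Y(Q, x) = 5*(6 + Q) = 30 + 5*Q)
E(O, z) = O*z
J(s) = √61*√s (J(s) = √(s + (30 + 5*(-3))*(3*s + s)) = √(s + (30 - 15)*(4*s)) = √(s + 15*(4*s)) = √(s + 60*s) = √(61*s) = √61*√s)
(J(-1) - f)³ = (√61*√(-1) - 1*(-1))³ = (√61*I + 1)³ = (I*√61 + 1)³ = (1 + I*√61)³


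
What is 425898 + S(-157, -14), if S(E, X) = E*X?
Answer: 428096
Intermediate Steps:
425898 + S(-157, -14) = 425898 - 157*(-14) = 425898 + 2198 = 428096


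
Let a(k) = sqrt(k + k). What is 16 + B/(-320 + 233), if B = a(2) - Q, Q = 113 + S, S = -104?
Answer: 1399/87 ≈ 16.080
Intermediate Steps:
Q = 9 (Q = 113 - 104 = 9)
a(k) = sqrt(2)*sqrt(k) (a(k) = sqrt(2*k) = sqrt(2)*sqrt(k))
B = -7 (B = sqrt(2)*sqrt(2) - 1*9 = 2 - 9 = -7)
16 + B/(-320 + 233) = 16 - 7/(-320 + 233) = 16 - 7/(-87) = 16 - 1/87*(-7) = 16 + 7/87 = 1399/87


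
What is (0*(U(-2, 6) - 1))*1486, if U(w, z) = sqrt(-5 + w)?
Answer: 0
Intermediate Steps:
(0*(U(-2, 6) - 1))*1486 = (0*(sqrt(-5 - 2) - 1))*1486 = (0*(sqrt(-7) - 1))*1486 = (0*(I*sqrt(7) - 1))*1486 = (0*(-1 + I*sqrt(7)))*1486 = 0*1486 = 0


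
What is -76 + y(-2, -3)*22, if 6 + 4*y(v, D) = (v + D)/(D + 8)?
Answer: -229/2 ≈ -114.50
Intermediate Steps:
y(v, D) = -3/2 + (D + v)/(4*(8 + D)) (y(v, D) = -3/2 + ((v + D)/(D + 8))/4 = -3/2 + ((D + v)/(8 + D))/4 = -3/2 + (D + v)/(4*(8 + D)))
-76 + y(-2, -3)*22 = -76 + ((-48 - 2 - 5*(-3))/(4*(8 - 3)))*22 = -76 + ((1/4)*(-48 - 2 + 15)/5)*22 = -76 + ((1/4)*(1/5)*(-35))*22 = -76 - 7/4*22 = -76 - 77/2 = -229/2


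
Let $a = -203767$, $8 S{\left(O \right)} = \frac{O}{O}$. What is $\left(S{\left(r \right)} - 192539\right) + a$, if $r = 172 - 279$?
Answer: $- \frac{3170447}{8} \approx -3.9631 \cdot 10^{5}$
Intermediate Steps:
$r = -107$
$S{\left(O \right)} = \frac{1}{8}$ ($S{\left(O \right)} = \frac{O \frac{1}{O}}{8} = \frac{1}{8} \cdot 1 = \frac{1}{8}$)
$\left(S{\left(r \right)} - 192539\right) + a = \left(\frac{1}{8} - 192539\right) - 203767 = - \frac{1540311}{8} - 203767 = - \frac{3170447}{8}$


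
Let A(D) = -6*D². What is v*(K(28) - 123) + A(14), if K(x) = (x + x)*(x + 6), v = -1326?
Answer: -2362782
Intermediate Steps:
K(x) = 2*x*(6 + x) (K(x) = (2*x)*(6 + x) = 2*x*(6 + x))
v*(K(28) - 123) + A(14) = -1326*(2*28*(6 + 28) - 123) - 6*14² = -1326*(2*28*34 - 123) - 6*196 = -1326*(1904 - 123) - 1176 = -1326*1781 - 1176 = -2361606 - 1176 = -2362782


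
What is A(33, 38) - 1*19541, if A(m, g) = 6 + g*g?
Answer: -18091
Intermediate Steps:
A(m, g) = 6 + g**2
A(33, 38) - 1*19541 = (6 + 38**2) - 1*19541 = (6 + 1444) - 19541 = 1450 - 19541 = -18091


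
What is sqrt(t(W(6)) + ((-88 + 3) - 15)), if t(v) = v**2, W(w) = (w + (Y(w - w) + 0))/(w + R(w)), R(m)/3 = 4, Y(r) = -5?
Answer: I*sqrt(32399)/18 ≈ 9.9998*I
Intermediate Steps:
R(m) = 12 (R(m) = 3*4 = 12)
W(w) = (-5 + w)/(12 + w) (W(w) = (w + (-5 + 0))/(w + 12) = (w - 5)/(12 + w) = (-5 + w)/(12 + w))
sqrt(t(W(6)) + ((-88 + 3) - 15)) = sqrt(((-5 + 6)/(12 + 6))**2 + ((-88 + 3) - 15)) = sqrt((1/18)**2 + (-85 - 15)) = sqrt(((1/18)*1)**2 - 100) = sqrt((1/18)**2 - 100) = sqrt(1/324 - 100) = sqrt(-32399/324) = I*sqrt(32399)/18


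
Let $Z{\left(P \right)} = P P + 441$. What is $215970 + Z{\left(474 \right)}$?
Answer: $441087$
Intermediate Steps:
$Z{\left(P \right)} = 441 + P^{2}$ ($Z{\left(P \right)} = P^{2} + 441 = 441 + P^{2}$)
$215970 + Z{\left(474 \right)} = 215970 + \left(441 + 474^{2}\right) = 215970 + \left(441 + 224676\right) = 215970 + 225117 = 441087$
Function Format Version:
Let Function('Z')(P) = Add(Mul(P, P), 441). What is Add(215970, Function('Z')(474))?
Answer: 441087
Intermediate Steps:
Function('Z')(P) = Add(441, Pow(P, 2)) (Function('Z')(P) = Add(Pow(P, 2), 441) = Add(441, Pow(P, 2)))
Add(215970, Function('Z')(474)) = Add(215970, Add(441, Pow(474, 2))) = Add(215970, Add(441, 224676)) = Add(215970, 225117) = 441087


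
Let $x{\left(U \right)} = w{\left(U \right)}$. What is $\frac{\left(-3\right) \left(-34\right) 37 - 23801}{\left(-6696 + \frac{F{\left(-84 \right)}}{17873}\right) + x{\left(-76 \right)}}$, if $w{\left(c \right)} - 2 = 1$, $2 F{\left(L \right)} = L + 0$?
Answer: $\frac{357942571}{119624031} \approx 2.9922$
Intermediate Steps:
$F{\left(L \right)} = \frac{L}{2}$ ($F{\left(L \right)} = \frac{L + 0}{2} = \frac{L}{2}$)
$w{\left(c \right)} = 3$ ($w{\left(c \right)} = 2 + 1 = 3$)
$x{\left(U \right)} = 3$
$\frac{\left(-3\right) \left(-34\right) 37 - 23801}{\left(-6696 + \frac{F{\left(-84 \right)}}{17873}\right) + x{\left(-76 \right)}} = \frac{\left(-3\right) \left(-34\right) 37 - 23801}{\left(-6696 + \frac{\frac{1}{2} \left(-84\right)}{17873}\right) + 3} = \frac{102 \cdot 37 - 23801}{\left(-6696 - \frac{42}{17873}\right) + 3} = \frac{3774 - 23801}{\left(-6696 - \frac{42}{17873}\right) + 3} = - \frac{20027}{- \frac{119677650}{17873} + 3} = - \frac{20027}{- \frac{119624031}{17873}} = \left(-20027\right) \left(- \frac{17873}{119624031}\right) = \frac{357942571}{119624031}$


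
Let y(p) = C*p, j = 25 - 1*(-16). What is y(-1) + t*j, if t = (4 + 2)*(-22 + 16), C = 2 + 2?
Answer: -1480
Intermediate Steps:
C = 4
j = 41 (j = 25 + 16 = 41)
t = -36 (t = 6*(-6) = -36)
y(p) = 4*p
y(-1) + t*j = 4*(-1) - 36*41 = -4 - 1476 = -1480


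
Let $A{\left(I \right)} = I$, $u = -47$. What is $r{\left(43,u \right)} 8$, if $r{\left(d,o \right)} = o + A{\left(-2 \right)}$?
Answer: $-392$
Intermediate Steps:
$r{\left(d,o \right)} = -2 + o$ ($r{\left(d,o \right)} = o - 2 = -2 + o$)
$r{\left(43,u \right)} 8 = \left(-2 - 47\right) 8 = \left(-49\right) 8 = -392$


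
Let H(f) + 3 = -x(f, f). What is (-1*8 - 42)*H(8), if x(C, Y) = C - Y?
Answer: 150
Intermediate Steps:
H(f) = -3 (H(f) = -3 - (f - f) = -3 - 1*0 = -3 + 0 = -3)
(-1*8 - 42)*H(8) = (-1*8 - 42)*(-3) = (-8 - 42)*(-3) = -50*(-3) = 150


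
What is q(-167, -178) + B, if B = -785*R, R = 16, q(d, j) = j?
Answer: -12738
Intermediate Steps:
B = -12560 (B = -785*16 = -12560)
q(-167, -178) + B = -178 - 12560 = -12738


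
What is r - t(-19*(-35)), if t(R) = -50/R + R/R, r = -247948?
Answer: -32977207/133 ≈ -2.4795e+5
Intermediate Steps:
t(R) = 1 - 50/R (t(R) = -50/R + 1 = 1 - 50/R)
r - t(-19*(-35)) = -247948 - (-50 - 19*(-35))/((-19*(-35))) = -247948 - (-50 + 665)/665 = -247948 - 615/665 = -247948 - 1*123/133 = -247948 - 123/133 = -32977207/133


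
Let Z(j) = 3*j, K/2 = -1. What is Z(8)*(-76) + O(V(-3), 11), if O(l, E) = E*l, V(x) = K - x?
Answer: -1813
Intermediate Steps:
K = -2 (K = 2*(-1) = -2)
V(x) = -2 - x
Z(8)*(-76) + O(V(-3), 11) = (3*8)*(-76) + 11*(-2 - 1*(-3)) = 24*(-76) + 11*(-2 + 3) = -1824 + 11*1 = -1824 + 11 = -1813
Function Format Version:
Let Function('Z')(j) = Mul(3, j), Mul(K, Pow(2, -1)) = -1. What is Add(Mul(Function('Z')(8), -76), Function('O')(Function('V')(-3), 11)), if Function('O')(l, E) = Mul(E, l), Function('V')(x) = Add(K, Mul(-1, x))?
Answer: -1813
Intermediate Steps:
K = -2 (K = Mul(2, -1) = -2)
Function('V')(x) = Add(-2, Mul(-1, x))
Add(Mul(Function('Z')(8), -76), Function('O')(Function('V')(-3), 11)) = Add(Mul(Mul(3, 8), -76), Mul(11, Add(-2, Mul(-1, -3)))) = Add(Mul(24, -76), Mul(11, Add(-2, 3))) = Add(-1824, Mul(11, 1)) = Add(-1824, 11) = -1813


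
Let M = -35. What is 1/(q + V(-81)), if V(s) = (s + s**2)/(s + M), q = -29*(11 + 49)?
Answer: -29/52080 ≈ -0.00055684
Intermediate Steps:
q = -1740 (q = -29*60 = -1740)
V(s) = (s + s**2)/(-35 + s) (V(s) = (s + s**2)/(s - 35) = (s + s**2)/(-35 + s))
1/(q + V(-81)) = 1/(-1740 - 81*(1 - 81)/(-35 - 81)) = 1/(-1740 - 81*(-80)/(-116)) = 1/(-1740 - 81*(-1/116)*(-80)) = 1/(-1740 - 1620/29) = 1/(-52080/29) = -29/52080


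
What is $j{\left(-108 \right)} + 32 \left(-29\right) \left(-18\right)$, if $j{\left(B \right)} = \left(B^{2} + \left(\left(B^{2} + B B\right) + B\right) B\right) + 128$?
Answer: $-2479264$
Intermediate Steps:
$j{\left(B \right)} = 128 + B^{2} + B \left(B + 2 B^{2}\right)$ ($j{\left(B \right)} = \left(B^{2} + \left(\left(B^{2} + B^{2}\right) + B\right) B\right) + 128 = \left(B^{2} + \left(2 B^{2} + B\right) B\right) + 128 = \left(B^{2} + \left(B + 2 B^{2}\right) B\right) + 128 = \left(B^{2} + B \left(B + 2 B^{2}\right)\right) + 128 = 128 + B^{2} + B \left(B + 2 B^{2}\right)$)
$j{\left(-108 \right)} + 32 \left(-29\right) \left(-18\right) = \left(128 + 2 \left(-108\right)^{2} + 2 \left(-108\right)^{3}\right) + 32 \left(-29\right) \left(-18\right) = \left(128 + 2 \cdot 11664 + 2 \left(-1259712\right)\right) - -16704 = \left(128 + 23328 - 2519424\right) + 16704 = -2495968 + 16704 = -2479264$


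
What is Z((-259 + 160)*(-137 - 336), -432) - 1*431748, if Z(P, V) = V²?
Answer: -245124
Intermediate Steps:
Z((-259 + 160)*(-137 - 336), -432) - 1*431748 = (-432)² - 1*431748 = 186624 - 431748 = -245124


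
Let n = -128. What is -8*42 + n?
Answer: -464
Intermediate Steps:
-8*42 + n = -8*42 - 128 = -336 - 128 = -464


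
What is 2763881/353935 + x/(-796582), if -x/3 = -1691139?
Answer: 405998008847/281938250170 ≈ 1.4400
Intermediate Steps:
x = 5073417 (x = -3*(-1691139) = 5073417)
2763881/353935 + x/(-796582) = 2763881/353935 + 5073417/(-796582) = 2763881*(1/353935) + 5073417*(-1/796582) = 2763881/353935 - 5073417/796582 = 405998008847/281938250170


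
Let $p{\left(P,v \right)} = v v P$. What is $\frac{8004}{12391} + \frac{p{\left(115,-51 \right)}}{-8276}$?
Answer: $- \frac{3640092861}{102547916} \approx -35.497$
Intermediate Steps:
$p{\left(P,v \right)} = P v^{2}$ ($p{\left(P,v \right)} = v^{2} P = P v^{2}$)
$\frac{8004}{12391} + \frac{p{\left(115,-51 \right)}}{-8276} = \frac{8004}{12391} + \frac{115 \left(-51\right)^{2}}{-8276} = 8004 \cdot \frac{1}{12391} + 115 \cdot 2601 \left(- \frac{1}{8276}\right) = \frac{8004}{12391} + 299115 \left(- \frac{1}{8276}\right) = \frac{8004}{12391} - \frac{299115}{8276} = - \frac{3640092861}{102547916}$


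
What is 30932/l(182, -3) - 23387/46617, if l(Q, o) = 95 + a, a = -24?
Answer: 1440296567/3309807 ≈ 435.16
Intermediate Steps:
l(Q, o) = 71 (l(Q, o) = 95 - 24 = 71)
30932/l(182, -3) - 23387/46617 = 30932/71 - 23387/46617 = 1440296567/3309807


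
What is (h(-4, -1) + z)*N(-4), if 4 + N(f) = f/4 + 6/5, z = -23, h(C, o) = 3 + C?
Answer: 456/5 ≈ 91.200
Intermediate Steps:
N(f) = -14/5 + f/4 (N(f) = -4 + (f/4 + 6/5) = -4 + (6/5 + f/4) = -14/5 + f/4)
(h(-4, -1) + z)*N(-4) = ((3 - 4) - 23)*(-14/5 + (1/4)*(-4)) = (-1 - 23)*(-14/5 - 1) = -24*(-19/5) = 456/5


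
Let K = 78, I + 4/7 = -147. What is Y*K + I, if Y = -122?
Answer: -67645/7 ≈ -9663.6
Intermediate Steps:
I = -1033/7 (I = -4/7 - 147 = -1033/7 ≈ -147.57)
Y*K + I = -122*78 - 1033/7 = -9516 - 1033/7 = -67645/7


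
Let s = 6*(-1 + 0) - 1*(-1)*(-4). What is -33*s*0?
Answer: 0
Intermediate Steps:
s = -10 (s = 6*(-1) + 1*(-4) = -6 - 4 = -10)
-33*s*0 = -33*(-10)*0 = 330*0 = 0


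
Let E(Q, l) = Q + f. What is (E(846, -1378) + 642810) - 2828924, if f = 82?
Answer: -2185186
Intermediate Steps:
E(Q, l) = 82 + Q (E(Q, l) = Q + 82 = 82 + Q)
(E(846, -1378) + 642810) - 2828924 = ((82 + 846) + 642810) - 2828924 = (928 + 642810) - 2828924 = 643738 - 2828924 = -2185186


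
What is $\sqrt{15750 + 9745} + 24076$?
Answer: $24076 + \sqrt{25495} \approx 24236.0$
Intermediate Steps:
$\sqrt{15750 + 9745} + 24076 = \sqrt{25495} + 24076 = 24076 + \sqrt{25495}$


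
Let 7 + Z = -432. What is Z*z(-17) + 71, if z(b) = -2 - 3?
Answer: 2266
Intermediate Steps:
Z = -439 (Z = -7 - 432 = -439)
z(b) = -5
Z*z(-17) + 71 = -439*(-5) + 71 = 2195 + 71 = 2266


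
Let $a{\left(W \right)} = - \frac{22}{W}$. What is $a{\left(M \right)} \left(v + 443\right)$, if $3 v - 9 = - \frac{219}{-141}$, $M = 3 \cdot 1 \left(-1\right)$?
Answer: $\frac{1385098}{423} \approx 3274.5$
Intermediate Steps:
$M = -3$ ($M = 3 \left(-1\right) = -3$)
$v = \frac{496}{141}$ ($v = 3 + \frac{\left(-219\right) \frac{1}{-141}}{3} = 3 + \frac{\left(-219\right) \left(- \frac{1}{141}\right)}{3} = 3 + \frac{1}{3} \cdot \frac{73}{47} = 3 + \frac{73}{141} = \frac{496}{141} \approx 3.5177$)
$a{\left(M \right)} \left(v + 443\right) = - \frac{22}{-3} \left(\frac{496}{141} + 443\right) = \left(-22\right) \left(- \frac{1}{3}\right) \frac{62959}{141} = \frac{22}{3} \cdot \frac{62959}{141} = \frac{1385098}{423}$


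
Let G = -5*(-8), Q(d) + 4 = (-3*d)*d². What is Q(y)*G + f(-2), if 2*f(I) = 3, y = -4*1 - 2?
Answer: 51523/2 ≈ 25762.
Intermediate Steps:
y = -6 (y = -4 - 2 = -6)
Q(d) = -4 - 3*d³ (Q(d) = -4 + (-3*d)*d² = -4 - 3*d³)
f(I) = 3/2 (f(I) = (½)*3 = 3/2)
G = 40
Q(y)*G + f(-2) = (-4 - 3*(-6)³)*40 + 3/2 = (-4 - 3*(-216))*40 + 3/2 = (-4 + 648)*40 + 3/2 = 644*40 + 3/2 = 25760 + 3/2 = 51523/2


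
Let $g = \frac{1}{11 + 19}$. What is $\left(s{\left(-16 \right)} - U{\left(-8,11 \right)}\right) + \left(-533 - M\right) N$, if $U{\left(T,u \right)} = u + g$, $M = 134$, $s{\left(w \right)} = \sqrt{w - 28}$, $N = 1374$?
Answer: $- \frac{27494071}{30} + 2 i \sqrt{11} \approx -9.1647 \cdot 10^{5} + 6.6332 i$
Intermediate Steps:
$s{\left(w \right)} = \sqrt{-28 + w}$
$g = \frac{1}{30} \approx 0.033333$
$U{\left(T,u \right)} = \frac{1}{30} + u$ ($U{\left(T,u \right)} = u + \frac{1}{30} = \frac{1}{30} + u$)
$\left(s{\left(-16 \right)} - U{\left(-8,11 \right)}\right) + \left(-533 - M\right) N = \left(\sqrt{-28 - 16} - \left(\frac{1}{30} + 11\right)\right) + \left(-533 - 134\right) 1374 = \left(\sqrt{-44} - \frac{331}{30}\right) + \left(-533 - 134\right) 1374 = \left(2 i \sqrt{11} - \frac{331}{30}\right) - 916458 = \left(- \frac{331}{30} + 2 i \sqrt{11}\right) - 916458 = - \frac{27494071}{30} + 2 i \sqrt{11}$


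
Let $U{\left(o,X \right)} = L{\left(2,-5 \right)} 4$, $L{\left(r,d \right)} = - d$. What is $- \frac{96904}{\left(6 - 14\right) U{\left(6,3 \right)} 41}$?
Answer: $\frac{12113}{820} \approx 14.772$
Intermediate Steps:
$U{\left(o,X \right)} = 20$ ($U{\left(o,X \right)} = \left(-1\right) \left(-5\right) 4 = 5 \cdot 4 = 20$)
$- \frac{96904}{\left(6 - 14\right) U{\left(6,3 \right)} 41} = - \frac{96904}{\left(6 - 14\right) 20 \cdot 41} = - \frac{96904}{\left(-8\right) 20 \cdot 41} = - \frac{96904}{\left(-160\right) 41} = - \frac{96904}{-6560} = \left(-96904\right) \left(- \frac{1}{6560}\right) = \frac{12113}{820}$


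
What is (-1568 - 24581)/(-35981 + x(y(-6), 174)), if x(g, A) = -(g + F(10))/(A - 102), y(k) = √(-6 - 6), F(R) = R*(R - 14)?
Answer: 1219345023744/1677791727619 - 941364*I*√3/1677791727619 ≈ 0.72676 - 9.7181e-7*I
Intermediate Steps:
F(R) = R*(-14 + R)
y(k) = 2*I*√3 (y(k) = √(-12) = 2*I*√3)
x(g, A) = -(-40 + g)/(-102 + A) (x(g, A) = -(g + 10*(-14 + 10))/(A - 102) = -(g + 10*(-4))/(-102 + A) = -(g - 40)/(-102 + A) = -(-40 + g)/(-102 + A))
(-1568 - 24581)/(-35981 + x(y(-6), 174)) = (-1568 - 24581)/(-35981 + (40 - 2*I*√3)/(-102 + 174)) = -26149/(-35981 + (40 - 2*I*√3)/72) = -26149/(-35981 + (5/9 - I*√3/36)) = -26149/(-323824/9 - I*√3/36)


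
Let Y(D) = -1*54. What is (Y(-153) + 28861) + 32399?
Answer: 61206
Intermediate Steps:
Y(D) = -54
(Y(-153) + 28861) + 32399 = (-54 + 28861) + 32399 = 28807 + 32399 = 61206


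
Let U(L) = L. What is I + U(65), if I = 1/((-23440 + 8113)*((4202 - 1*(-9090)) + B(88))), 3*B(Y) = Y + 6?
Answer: 13273437449/204206730 ≈ 65.000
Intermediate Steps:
B(Y) = 2 + Y/3 (B(Y) = (Y + 6)/3 = (6 + Y)/3 = 2 + Y/3)
I = -1/204206730 (I = 1/((-23440 + 8113)*((4202 - 1*(-9090)) + (2 + (⅓)*88))) = 1/(-15327*((4202 + 9090) + (2 + 88/3))) = 1/(-15327*(13292 + 94/3)) = 1/(-15327*39970/3) = 1/(-204206730) = -1/204206730 ≈ -4.8970e-9)
I + U(65) = -1/204206730 + 65 = 13273437449/204206730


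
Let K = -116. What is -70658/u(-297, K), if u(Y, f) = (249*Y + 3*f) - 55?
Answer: 35329/37178 ≈ 0.95027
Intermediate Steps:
u(Y, f) = -55 + 3*f + 249*Y (u(Y, f) = (3*f + 249*Y) - 55 = -55 + 3*f + 249*Y)
-70658/u(-297, K) = -70658/(-55 + 3*(-116) + 249*(-297)) = -70658/(-55 - 348 - 73953) = -70658/(-74356) = -70658*(-1/74356) = 35329/37178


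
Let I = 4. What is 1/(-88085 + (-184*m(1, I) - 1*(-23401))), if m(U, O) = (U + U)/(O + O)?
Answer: -1/64730 ≈ -1.5449e-5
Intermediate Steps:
m(U, O) = U/O (m(U, O) = (2*U)/((2*O)) = (2*U)*(1/(2*O)) = U/O)
1/(-88085 + (-184*m(1, I) - 1*(-23401))) = 1/(-88085 + (-184/4 - 1*(-23401))) = 1/(-88085 + (-184/4 + 23401)) = 1/(-88085 + (-184*1/4 + 23401)) = 1/(-88085 + (-46 + 23401)) = 1/(-88085 + 23355) = 1/(-64730) = -1/64730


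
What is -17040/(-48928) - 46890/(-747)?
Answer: 16020575/253814 ≈ 63.119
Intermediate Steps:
-17040/(-48928) - 46890/(-747) = -17040*(-1/48928) - 46890*(-1/747) = 1065/3058 + 5210/83 = 16020575/253814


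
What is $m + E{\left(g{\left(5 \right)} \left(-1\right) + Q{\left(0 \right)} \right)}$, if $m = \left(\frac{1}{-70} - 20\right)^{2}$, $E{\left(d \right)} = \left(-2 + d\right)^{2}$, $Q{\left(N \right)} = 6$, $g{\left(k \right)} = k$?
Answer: $\frac{1967701}{4900} \approx 401.57$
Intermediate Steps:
$m = \frac{1962801}{4900}$ ($m = \left(- \frac{1}{70} - 20\right)^{2} = \left(- \frac{1401}{70}\right)^{2} = \frac{1962801}{4900} \approx 400.57$)
$m + E{\left(g{\left(5 \right)} \left(-1\right) + Q{\left(0 \right)} \right)} = \frac{1962801}{4900} + \left(-2 + \left(5 \left(-1\right) + 6\right)\right)^{2} = \frac{1962801}{4900} + \left(-2 + \left(-5 + 6\right)\right)^{2} = \frac{1962801}{4900} + \left(-2 + 1\right)^{2} = \frac{1962801}{4900} + \left(-1\right)^{2} = \frac{1962801}{4900} + 1 = \frac{1967701}{4900}$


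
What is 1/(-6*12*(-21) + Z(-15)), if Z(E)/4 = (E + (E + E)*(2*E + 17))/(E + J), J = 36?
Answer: 7/11084 ≈ 0.00063154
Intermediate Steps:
Z(E) = 4*(E + 2*E*(17 + 2*E))/(36 + E) (Z(E) = 4*((E + (E + E)*(2*E + 17))/(E + 36)) = 4*((E + (2*E)*(17 + 2*E))/(36 + E)) = 4*((E + 2*E*(17 + 2*E))/(36 + E)) = 4*(E + 2*E*(17 + 2*E))/(36 + E))
1/(-6*12*(-21) + Z(-15)) = 1/(-6*12*(-21) + 4*(-15)*(35 + 4*(-15))/(36 - 15)) = 1/(-72*(-21) + 4*(-15)*(35 - 60)/21) = 1/(1512 + 4*(-15)*(1/21)*(-25)) = 1/(1512 + 500/7) = 1/(11084/7) = 7/11084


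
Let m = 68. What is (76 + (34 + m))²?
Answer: 31684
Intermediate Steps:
(76 + (34 + m))² = (76 + (34 + 68))² = (76 + 102)² = 178² = 31684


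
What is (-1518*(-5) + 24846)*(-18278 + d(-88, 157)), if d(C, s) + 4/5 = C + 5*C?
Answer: -3050086824/5 ≈ -6.1002e+8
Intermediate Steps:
d(C, s) = -⅘ + 6*C (d(C, s) = -⅘ + (C + 5*C) = -⅘ + 6*C)
(-1518*(-5) + 24846)*(-18278 + d(-88, 157)) = (-1518*(-5) + 24846)*(-18278 + (-⅘ + 6*(-88))) = (7590 + 24846)*(-18278 + (-⅘ - 528)) = 32436*(-18278 - 2644/5) = 32436*(-94034/5) = -3050086824/5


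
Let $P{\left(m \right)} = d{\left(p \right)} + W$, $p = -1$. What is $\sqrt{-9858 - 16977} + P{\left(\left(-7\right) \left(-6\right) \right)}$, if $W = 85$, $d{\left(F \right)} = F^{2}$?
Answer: $86 + i \sqrt{26835} \approx 86.0 + 163.81 i$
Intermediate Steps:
$P{\left(m \right)} = 86$ ($P{\left(m \right)} = \left(-1\right)^{2} + 85 = 1 + 85 = 86$)
$\sqrt{-9858 - 16977} + P{\left(\left(-7\right) \left(-6\right) \right)} = \sqrt{-9858 - 16977} + 86 = \sqrt{-26835} + 86 = i \sqrt{26835} + 86 = 86 + i \sqrt{26835}$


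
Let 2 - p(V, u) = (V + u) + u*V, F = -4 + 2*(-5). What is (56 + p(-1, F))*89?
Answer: 5251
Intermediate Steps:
F = -14 (F = -4 - 10 = -14)
p(V, u) = 2 - V - u - V*u (p(V, u) = 2 - ((V + u) + u*V) = 2 - ((V + u) + V*u) = 2 - (V + u + V*u) = 2 + (-V - u - V*u) = 2 - V - u - V*u)
(56 + p(-1, F))*89 = (56 + (2 - 1*(-1) - 1*(-14) - 1*(-1)*(-14)))*89 = (56 + (2 + 1 + 14 - 14))*89 = (56 + 3)*89 = 59*89 = 5251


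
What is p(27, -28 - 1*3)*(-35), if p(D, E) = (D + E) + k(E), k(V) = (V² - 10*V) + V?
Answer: -43260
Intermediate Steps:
k(V) = V² - 9*V
p(D, E) = D + E + E*(-9 + E) (p(D, E) = (D + E) + E*(-9 + E) = D + E + E*(-9 + E))
p(27, -28 - 1*3)*(-35) = (27 + (-28 - 1*3) + (-28 - 1*3)*(-9 + (-28 - 1*3)))*(-35) = (27 + (-28 - 3) + (-28 - 3)*(-9 + (-28 - 3)))*(-35) = (27 - 31 - 31*(-9 - 31))*(-35) = (27 - 31 - 31*(-40))*(-35) = (27 - 31 + 1240)*(-35) = 1236*(-35) = -43260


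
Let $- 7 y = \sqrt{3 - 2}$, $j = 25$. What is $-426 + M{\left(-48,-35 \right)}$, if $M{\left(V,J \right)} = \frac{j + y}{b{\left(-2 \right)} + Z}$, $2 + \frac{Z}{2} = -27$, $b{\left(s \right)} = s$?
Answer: $- \frac{29849}{70} \approx -426.41$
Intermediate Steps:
$Z = -58$ ($Z = -4 + 2 \left(-27\right) = -4 - 54 = -58$)
$y = - \frac{1}{7}$ ($y = - \frac{\sqrt{3 - 2}}{7} = - \frac{\sqrt{1}}{7} = \left(- \frac{1}{7}\right) 1 = - \frac{1}{7} \approx -0.14286$)
$M{\left(V,J \right)} = - \frac{29}{70}$ ($M{\left(V,J \right)} = \frac{25 - \frac{1}{7}}{-2 - 58} = \frac{174}{7 \left(-60\right)} = \frac{174}{7} \left(- \frac{1}{60}\right) = - \frac{29}{70}$)
$-426 + M{\left(-48,-35 \right)} = -426 - \frac{29}{70} = - \frac{29849}{70}$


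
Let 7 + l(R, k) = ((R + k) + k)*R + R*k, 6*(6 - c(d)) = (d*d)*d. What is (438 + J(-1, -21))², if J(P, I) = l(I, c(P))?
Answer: 935089/4 ≈ 2.3377e+5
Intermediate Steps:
c(d) = 6 - d³/6 (c(d) = 6 - d*d*d/6 = 6 - d²*d/6 = 6 - d³/6)
l(R, k) = -7 + R*k + R*(R + 2*k) (l(R, k) = -7 + (((R + k) + k)*R + R*k) = -7 + ((R + 2*k)*R + R*k) = -7 + (R*(R + 2*k) + R*k) = -7 + (R*k + R*(R + 2*k)) = -7 + R*k + R*(R + 2*k))
J(P, I) = -7 + I² + 3*I*(6 - P³/6)
(438 + J(-1, -21))² = (438 + (-7 + (-21)² - ½*(-21)*(-36 + (-1)³)))² = (438 + (-7 + 441 - ½*(-21)*(-36 - 1)))² = (438 + (-7 + 441 - ½*(-21)*(-37)))² = (438 + (-7 + 441 - 777/2))² = (438 + 91/2)² = (967/2)² = 935089/4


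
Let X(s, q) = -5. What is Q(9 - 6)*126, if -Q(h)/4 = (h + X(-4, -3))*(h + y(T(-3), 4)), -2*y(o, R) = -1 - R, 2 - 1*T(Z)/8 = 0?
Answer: 5544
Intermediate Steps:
T(Z) = 16 (T(Z) = 16 - 8*0 = 16 + 0 = 16)
y(o, R) = 1/2 + R/2 (y(o, R) = -(-1 - R)/2 = 1/2 + R/2)
Q(h) = -4*(-5 + h)*(5/2 + h) (Q(h) = -4*(h - 5)*(h + (1/2 + (1/2)*4)) = -4*(-5 + h)*(h + (1/2 + 2)) = -4*(-5 + h)*(h + 5/2) = -4*(-5 + h)*(5/2 + h))
Q(9 - 6)*126 = (50 - 4*(9 - 6)**2 + 10*(9 - 6))*126 = (50 - 4*3**2 + 10*3)*126 = (50 - 4*9 + 30)*126 = (50 - 36 + 30)*126 = 44*126 = 5544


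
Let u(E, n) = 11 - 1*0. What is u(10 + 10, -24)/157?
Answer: 11/157 ≈ 0.070064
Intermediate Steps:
u(E, n) = 11 (u(E, n) = 11 + 0 = 11)
u(10 + 10, -24)/157 = 11/157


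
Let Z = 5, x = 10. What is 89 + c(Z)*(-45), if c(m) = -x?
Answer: 539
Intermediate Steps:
c(m) = -10 (c(m) = -1*10 = -10)
89 + c(Z)*(-45) = 89 - 10*(-45) = 89 + 450 = 539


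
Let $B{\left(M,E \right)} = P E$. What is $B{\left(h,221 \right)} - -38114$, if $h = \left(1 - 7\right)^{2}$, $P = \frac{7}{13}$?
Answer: $38233$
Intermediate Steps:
$P = \frac{7}{13}$ ($P = 7 \cdot \frac{1}{13} = \frac{7}{13} \approx 0.53846$)
$h = 36$ ($h = \left(-6\right)^{2} = 36$)
$B{\left(M,E \right)} = \frac{7 E}{13}$
$B{\left(h,221 \right)} - -38114 = \frac{7}{13} \cdot 221 - -38114 = 119 + 38114 = 38233$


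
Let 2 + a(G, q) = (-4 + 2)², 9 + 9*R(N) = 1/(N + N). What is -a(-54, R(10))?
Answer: -2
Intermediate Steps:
R(N) = -1 + 1/(18*N) (R(N) = -1 + 1/(9*(N + N)) = -1 + 1/(9*((2*N))) = -1 + (1/(2*N))/9 = -1 + 1/(18*N))
a(G, q) = 2 (a(G, q) = -2 + (-4 + 2)² = -2 + (-2)² = -2 + 4 = 2)
-a(-54, R(10)) = -1*2 = -2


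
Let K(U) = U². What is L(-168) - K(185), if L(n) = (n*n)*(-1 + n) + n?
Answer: -4804249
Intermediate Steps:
L(n) = n + n²*(-1 + n) (L(n) = n²*(-1 + n) + n = n + n²*(-1 + n))
L(-168) - K(185) = -168*(1 + (-168)² - 1*(-168)) - 1*185² = -168*(1 + 28224 + 168) - 1*34225 = -168*28393 - 34225 = -4770024 - 34225 = -4804249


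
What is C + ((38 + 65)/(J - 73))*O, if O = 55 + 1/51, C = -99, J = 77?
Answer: 134411/102 ≈ 1317.8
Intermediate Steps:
O = 2806/51 (O = 55 + 1/51 = 2806/51 ≈ 55.020)
C + ((38 + 65)/(J - 73))*O = -99 + ((38 + 65)/(77 - 73))*(2806/51) = -99 + (103/4)*(2806/51) = -99 + 144509/102 = 134411/102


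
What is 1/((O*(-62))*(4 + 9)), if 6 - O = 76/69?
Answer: -69/272428 ≈ -0.00025328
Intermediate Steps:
O = 338/69 (O = 6 - 76/69 = 338/69 ≈ 4.8986)
1/((O*(-62))*(4 + 9)) = 1/(((338/69)*(-62))*(4 + 9)) = 1/(-20956/69*13) = 1/(-272428/69) = -69/272428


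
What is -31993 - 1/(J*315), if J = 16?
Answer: -161244721/5040 ≈ -31993.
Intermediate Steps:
-31993 - 1/(J*315) = -31993 - 1/(16*315) = -31993 - 1/5040 = -161244721/5040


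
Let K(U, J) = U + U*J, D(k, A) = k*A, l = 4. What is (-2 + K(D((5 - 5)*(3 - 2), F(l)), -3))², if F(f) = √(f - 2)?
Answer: 4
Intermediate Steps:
F(f) = √(-2 + f)
D(k, A) = A*k
K(U, J) = U + J*U
(-2 + K(D((5 - 5)*(3 - 2), F(l)), -3))² = (-2 + (√(-2 + 4)*((5 - 5)*(3 - 2)))*(1 - 3))² = (-2 + (√2*(0*1))*(-2))² = (-2 + (√2*0)*(-2))² = (-2 + 0*(-2))² = (-2 + 0)² = (-2)² = 4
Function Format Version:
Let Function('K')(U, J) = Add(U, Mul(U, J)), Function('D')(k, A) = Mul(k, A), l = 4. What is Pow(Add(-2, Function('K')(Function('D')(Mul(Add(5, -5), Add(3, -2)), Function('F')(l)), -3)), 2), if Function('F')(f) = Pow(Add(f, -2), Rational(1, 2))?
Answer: 4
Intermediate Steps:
Function('F')(f) = Pow(Add(-2, f), Rational(1, 2))
Function('D')(k, A) = Mul(A, k)
Function('K')(U, J) = Add(U, Mul(J, U))
Pow(Add(-2, Function('K')(Function('D')(Mul(Add(5, -5), Add(3, -2)), Function('F')(l)), -3)), 2) = Pow(Add(-2, Mul(Mul(Pow(Add(-2, 4), Rational(1, 2)), Mul(Add(5, -5), Add(3, -2))), Add(1, -3))), 2) = Pow(Add(-2, Mul(Mul(Pow(2, Rational(1, 2)), Mul(0, 1)), -2)), 2) = Pow(Add(-2, Mul(Mul(Pow(2, Rational(1, 2)), 0), -2)), 2) = Pow(Add(-2, Mul(0, -2)), 2) = Pow(Add(-2, 0), 2) = Pow(-2, 2) = 4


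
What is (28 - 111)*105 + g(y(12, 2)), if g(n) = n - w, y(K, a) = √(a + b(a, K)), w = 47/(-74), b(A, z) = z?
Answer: -644863/74 + √14 ≈ -8710.6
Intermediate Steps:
w = -47/74 (w = 47*(-1/74) = -47/74 ≈ -0.63513)
y(K, a) = √(K + a) (y(K, a) = √(a + K) = √(K + a))
g(n) = 47/74 + n (g(n) = n - 1*(-47/74) = n + 47/74 = 47/74 + n)
(28 - 111)*105 + g(y(12, 2)) = (28 - 111)*105 + (47/74 + √(12 + 2)) = -83*105 + (47/74 + √14) = -8715 + (47/74 + √14) = -644863/74 + √14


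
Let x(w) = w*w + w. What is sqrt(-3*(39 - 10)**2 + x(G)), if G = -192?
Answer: sqrt(34149) ≈ 184.79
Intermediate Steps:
x(w) = w + w**2 (x(w) = w**2 + w = w + w**2)
sqrt(-3*(39 - 10)**2 + x(G)) = sqrt(-3*(39 - 10)**2 - 192*(1 - 192)) = sqrt(-3*29**2 - 192*(-191)) = sqrt(-3*841 + 36672) = sqrt(-2523 + 36672) = sqrt(34149)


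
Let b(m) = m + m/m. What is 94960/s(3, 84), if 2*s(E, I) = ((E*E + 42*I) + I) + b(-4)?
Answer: 94960/1809 ≈ 52.493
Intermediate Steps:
b(m) = 1 + m (b(m) = m + 1 = 1 + m)
s(E, I) = -3/2 + E²/2 + 43*I/2 (s(E, I) = (((E*E + 42*I) + I) + (1 - 4))/2 = (((E² + 42*I) + I) - 3)/2 = ((E² + 43*I) - 3)/2 = (-3 + E² + 43*I)/2 = -3/2 + E²/2 + 43*I/2)
94960/s(3, 84) = 94960/(-3/2 + (½)*3² + (43/2)*84) = 94960/(-3/2 + (½)*9 + 1806) = 94960/(-3/2 + 9/2 + 1806) = 94960/1809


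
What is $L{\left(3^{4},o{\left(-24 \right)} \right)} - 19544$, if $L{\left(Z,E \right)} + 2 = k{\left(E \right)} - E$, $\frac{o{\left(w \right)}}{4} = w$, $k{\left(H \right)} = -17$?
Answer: $-19467$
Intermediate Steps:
$o{\left(w \right)} = 4 w$
$L{\left(Z,E \right)} = -19 - E$ ($L{\left(Z,E \right)} = -2 - \left(17 + E\right) = -19 - E$)
$L{\left(3^{4},o{\left(-24 \right)} \right)} - 19544 = \left(-19 - 4 \left(-24\right)\right) - 19544 = \left(-19 - -96\right) - 19544 = \left(-19 + 96\right) - 19544 = 77 - 19544 = -19467$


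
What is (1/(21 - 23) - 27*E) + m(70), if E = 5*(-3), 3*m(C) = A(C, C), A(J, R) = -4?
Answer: 2419/6 ≈ 403.17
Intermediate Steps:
m(C) = -4/3 (m(C) = (1/3)*(-4) = -4/3)
E = -15
(1/(21 - 23) - 27*E) + m(70) = (1/(21 - 23) - 27*(-15)) - 4/3 = (1/(-2) + 405) - 4/3 = (-1/2 + 405) - 4/3 = 809/2 - 4/3 = 2419/6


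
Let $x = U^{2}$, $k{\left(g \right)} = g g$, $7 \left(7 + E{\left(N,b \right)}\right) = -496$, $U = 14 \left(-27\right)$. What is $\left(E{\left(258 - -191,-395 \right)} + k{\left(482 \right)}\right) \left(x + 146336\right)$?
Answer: $\frac{470191606060}{7} \approx 6.717 \cdot 10^{10}$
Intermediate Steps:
$U = -378$
$E{\left(N,b \right)} = - \frac{545}{7}$ ($E{\left(N,b \right)} = -7 + \frac{1}{7} \left(-496\right) = -7 - \frac{496}{7} = - \frac{545}{7}$)
$k{\left(g \right)} = g^{2}$
$x = 142884$ ($x = \left(-378\right)^{2} = 142884$)
$\left(E{\left(258 - -191,-395 \right)} + k{\left(482 \right)}\right) \left(x + 146336\right) = \left(- \frac{545}{7} + 482^{2}\right) \left(142884 + 146336\right) = \left(- \frac{545}{7} + 232324\right) 289220 = \frac{1625723}{7} \cdot 289220 = \frac{470191606060}{7}$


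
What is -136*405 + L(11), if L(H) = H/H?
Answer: -55079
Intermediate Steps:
L(H) = 1
-136*405 + L(11) = -136*405 + 1 = -55080 + 1 = -55079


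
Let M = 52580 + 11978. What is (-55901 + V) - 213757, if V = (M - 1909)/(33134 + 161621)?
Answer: -52517181141/194755 ≈ -2.6966e+5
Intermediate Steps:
M = 64558
V = 62649/194755 (V = (64558 - 1909)/(33134 + 161621) = 62649/194755 ≈ 0.32168)
(-55901 + V) - 213757 = (-55901 + 62649/194755) - 213757 = -10886936606/194755 - 213757 = -52517181141/194755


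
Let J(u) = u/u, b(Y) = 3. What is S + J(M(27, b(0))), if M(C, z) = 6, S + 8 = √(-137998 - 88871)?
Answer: -7 + I*√226869 ≈ -7.0 + 476.31*I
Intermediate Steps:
S = -8 + I*√226869 (S = -8 + √(-137998 - 88871) = -8 + √(-226869) = -8 + I*√226869 ≈ -8.0 + 476.31*I)
J(u) = 1
S + J(M(27, b(0))) = (-8 + I*√226869) + 1 = -7 + I*√226869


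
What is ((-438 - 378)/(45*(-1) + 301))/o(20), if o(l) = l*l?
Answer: -51/6400 ≈ -0.0079688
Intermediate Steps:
o(l) = l**2
((-438 - 378)/(45*(-1) + 301))/o(20) = ((-438 - 378)/(45*(-1) + 301))/(20**2) = -816/(-45 + 301)/400 = -816/256*(1/400) = -816*1/256*(1/400) = -51/16*1/400 = -51/6400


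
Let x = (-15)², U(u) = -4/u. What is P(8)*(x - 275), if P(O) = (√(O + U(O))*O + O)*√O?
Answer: -800*√2 - 800*√15 ≈ -4229.8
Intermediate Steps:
x = 225
P(O) = √O*(O + O*√(O - 4/O)) (P(O) = (√(O - 4/O)*O + O)*√O = (O*√(O - 4/O) + O)*√O = (O + O*√(O - 4/O))*√O = √O*(O + O*√(O - 4/O)))
P(8)*(x - 275) = (8^(3/2)*(1 + √((-4 + 8²)/8)))*(225 - 275) = ((16*√2)*(1 + √((-4 + 64)/8)))*(-50) = ((16*√2)*(1 + √((⅛)*60)))*(-50) = ((16*√2)*(1 + √(15/2)))*(-50) = ((16*√2)*(1 + √30/2))*(-50) = (16*√2*(1 + √30/2))*(-50) = -800*√2*(1 + √30/2)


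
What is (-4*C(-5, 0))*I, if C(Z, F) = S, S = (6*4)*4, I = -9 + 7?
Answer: 768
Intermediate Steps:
I = -2
S = 96 (S = 24*4 = 96)
C(Z, F) = 96
(-4*C(-5, 0))*I = -4*96*(-2) = -384*(-2) = 768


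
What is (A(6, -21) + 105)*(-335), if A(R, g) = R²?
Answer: -47235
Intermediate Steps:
(A(6, -21) + 105)*(-335) = (6² + 105)*(-335) = (36 + 105)*(-335) = 141*(-335) = -47235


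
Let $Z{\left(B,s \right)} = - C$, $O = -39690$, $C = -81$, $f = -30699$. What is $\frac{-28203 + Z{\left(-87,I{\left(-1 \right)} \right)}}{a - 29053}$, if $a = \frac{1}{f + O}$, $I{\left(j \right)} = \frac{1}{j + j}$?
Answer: $\frac{989739729}{1022505809} \approx 0.96795$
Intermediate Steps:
$I{\left(j \right)} = \frac{1}{2 j}$
$a = - \frac{1}{70389}$ ($a = \frac{1}{-30699 - 39690} = \frac{1}{-70389} = - \frac{1}{70389} \approx -1.4207 \cdot 10^{-5}$)
$Z{\left(B,s \right)} = 81$ ($Z{\left(B,s \right)} = \left(-1\right) \left(-81\right) = 81$)
$\frac{-28203 + Z{\left(-87,I{\left(-1 \right)} \right)}}{a - 29053} = \frac{-28203 + 81}{- \frac{1}{70389} - 29053} = - \frac{28122}{- \frac{2045011618}{70389}} = \left(-28122\right) \left(- \frac{70389}{2045011618}\right) = \frac{989739729}{1022505809}$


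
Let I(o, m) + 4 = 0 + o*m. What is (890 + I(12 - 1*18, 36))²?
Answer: 448900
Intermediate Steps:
I(o, m) = -4 + m*o (I(o, m) = -4 + (0 + o*m) = -4 + (0 + m*o) = -4 + m*o)
(890 + I(12 - 1*18, 36))² = (890 + (-4 + 36*(12 - 1*18)))² = (890 + (-4 + 36*(12 - 18)))² = (890 + (-4 + 36*(-6)))² = (890 + (-4 - 216))² = (890 - 220)² = 670² = 448900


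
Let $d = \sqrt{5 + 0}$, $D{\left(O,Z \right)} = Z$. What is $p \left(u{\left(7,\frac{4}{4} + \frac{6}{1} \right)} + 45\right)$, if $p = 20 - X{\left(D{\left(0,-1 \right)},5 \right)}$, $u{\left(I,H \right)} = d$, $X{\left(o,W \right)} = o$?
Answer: $945 + 21 \sqrt{5} \approx 991.96$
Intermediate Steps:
$d = \sqrt{5} \approx 2.2361$
$u{\left(I,H \right)} = \sqrt{5}$
$p = 21$ ($p = 20 - -1 = 20 + 1 = 21$)
$p \left(u{\left(7,\frac{4}{4} + \frac{6}{1} \right)} + 45\right) = 21 \left(\sqrt{5} + 45\right) = 21 \left(45 + \sqrt{5}\right) = 945 + 21 \sqrt{5}$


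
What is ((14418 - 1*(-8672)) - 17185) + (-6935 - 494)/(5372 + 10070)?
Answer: 91177581/15442 ≈ 5904.5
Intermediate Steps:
((14418 - 1*(-8672)) - 17185) + (-6935 - 494)/(5372 + 10070) = ((14418 + 8672) - 17185) - 7429/15442 = (23090 - 17185) - 7429*1/15442 = 5905 - 7429/15442 = 91177581/15442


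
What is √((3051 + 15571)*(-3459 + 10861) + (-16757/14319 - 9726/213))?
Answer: √15829777905793099171/338883 ≈ 11741.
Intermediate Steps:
√((3051 + 15571)*(-3459 + 10861) + (-16757/14319 - 9726/213)) = √(18622*7402 + (-16757*1/14319 - 9726*1/213)) = √(137840044 + (-16757/14319 - 3242/71)) = √(137840044 - 47611945/1016649) = √(140134895280611/1016649) = √15829777905793099171/338883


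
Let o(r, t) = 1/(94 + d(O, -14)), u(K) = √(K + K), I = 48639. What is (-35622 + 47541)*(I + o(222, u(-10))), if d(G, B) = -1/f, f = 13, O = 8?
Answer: 235949445736/407 ≈ 5.7973e+8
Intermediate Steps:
d(G, B) = -1/13
u(K) = √2*√K (u(K) = √(2*K) = √2*√K)
o(r, t) = 13/1221 (o(r, t) = 1/(94 - 1/13) = 1/(1221/13) = 13/1221)
(-35622 + 47541)*(I + o(222, u(-10))) = (-35622 + 47541)*(48639 + 13/1221) = 11919*(59388232/1221) = 235949445736/407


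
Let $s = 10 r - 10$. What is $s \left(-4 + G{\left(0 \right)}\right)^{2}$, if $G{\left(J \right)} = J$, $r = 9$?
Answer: $1280$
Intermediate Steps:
$s = 80$ ($s = 10 \cdot 9 - 10 = 90 - 10 = 80$)
$s \left(-4 + G{\left(0 \right)}\right)^{2} = 80 \left(-4 + 0\right)^{2} = 80 \left(-4\right)^{2} = 80 \cdot 16 = 1280$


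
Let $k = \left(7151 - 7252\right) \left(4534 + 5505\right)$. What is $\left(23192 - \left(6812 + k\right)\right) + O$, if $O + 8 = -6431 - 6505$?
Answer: $1017375$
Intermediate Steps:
$O = -12944$ ($O = -8 - 12936 = -12944$)
$k = -1013939$ ($k = \left(-101\right) 10039 = -1013939$)
$\left(23192 - \left(6812 + k\right)\right) + O = \left(23192 - -1007127\right) - 12944 = \left(23192 + \left(-6812 + 1013939\right)\right) - 12944 = \left(23192 + 1007127\right) - 12944 = 1030319 - 12944 = 1017375$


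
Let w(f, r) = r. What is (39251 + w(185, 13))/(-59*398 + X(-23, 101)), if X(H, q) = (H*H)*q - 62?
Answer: 39264/29885 ≈ 1.3138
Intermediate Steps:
X(H, q) = -62 + q*H² (X(H, q) = H²*q - 62 = q*H² - 62 = -62 + q*H²)
(39251 + w(185, 13))/(-59*398 + X(-23, 101)) = (39251 + 13)/(-59*398 + (-62 + 101*(-23)²)) = 39264/(-23482 + (-62 + 101*529)) = 39264/(-23482 + (-62 + 53429)) = 39264/(-23482 + 53367) = 39264/29885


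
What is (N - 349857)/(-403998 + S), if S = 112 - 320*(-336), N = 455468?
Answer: -105611/296366 ≈ -0.35635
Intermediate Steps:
S = 107632 (S = 112 + 107520 = 107632)
(N - 349857)/(-403998 + S) = (455468 - 349857)/(-403998 + 107632) = 105611/(-296366) = 105611*(-1/296366) = -105611/296366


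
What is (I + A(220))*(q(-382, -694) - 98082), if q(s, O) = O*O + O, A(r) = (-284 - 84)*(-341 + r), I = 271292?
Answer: 120914845200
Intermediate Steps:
A(r) = 125488 - 368*r (A(r) = -368*(-341 + r) = 125488 - 368*r)
q(s, O) = O + O² (q(s, O) = O² + O = O + O²)
(I + A(220))*(q(-382, -694) - 98082) = (271292 + (125488 - 368*220))*(-694*(1 - 694) - 98082) = (271292 + (125488 - 80960))*(-694*(-693) - 98082) = (271292 + 44528)*(480942 - 98082) = 315820*382860 = 120914845200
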